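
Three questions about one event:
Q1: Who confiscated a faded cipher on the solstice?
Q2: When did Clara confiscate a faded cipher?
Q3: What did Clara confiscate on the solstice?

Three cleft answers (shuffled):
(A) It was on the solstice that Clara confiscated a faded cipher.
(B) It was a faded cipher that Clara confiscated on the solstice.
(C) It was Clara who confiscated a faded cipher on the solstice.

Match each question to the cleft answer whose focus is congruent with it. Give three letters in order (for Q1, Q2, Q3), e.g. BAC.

Q1 asks about the subject (agent); cleft (C) focuses "Clara", which is the subject (agent) — so Q1 → C.
Q2 asks about the time; cleft (A) focuses "on the solstice", which is the time — so Q2 → A.
Q3 asks about the direct object; cleft (B) focuses "a faded cipher", which is the direct object — so Q3 → B.
Mapping: Q1→C, Q2→A, Q3→B.

CAB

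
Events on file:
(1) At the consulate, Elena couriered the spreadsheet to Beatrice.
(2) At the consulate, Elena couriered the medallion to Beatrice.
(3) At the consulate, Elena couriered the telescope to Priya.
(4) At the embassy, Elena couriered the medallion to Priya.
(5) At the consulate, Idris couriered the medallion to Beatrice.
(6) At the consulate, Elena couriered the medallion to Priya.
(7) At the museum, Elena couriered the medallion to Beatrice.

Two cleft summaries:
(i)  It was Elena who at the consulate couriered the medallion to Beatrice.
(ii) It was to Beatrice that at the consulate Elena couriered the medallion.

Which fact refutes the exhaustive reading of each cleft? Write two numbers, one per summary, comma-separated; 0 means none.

5, 6

(i): focus "Elena". Looking for same thing, recipient, setting (the medallion / Beatrice / at the consulate) with some other agent — fact (5) has Idris there. Refuted.
(ii): focus "Beatrice". Looking for same agent, thing, setting (Elena / the medallion / at the consulate) with some other recipient — fact (6) has Priya there. Refuted.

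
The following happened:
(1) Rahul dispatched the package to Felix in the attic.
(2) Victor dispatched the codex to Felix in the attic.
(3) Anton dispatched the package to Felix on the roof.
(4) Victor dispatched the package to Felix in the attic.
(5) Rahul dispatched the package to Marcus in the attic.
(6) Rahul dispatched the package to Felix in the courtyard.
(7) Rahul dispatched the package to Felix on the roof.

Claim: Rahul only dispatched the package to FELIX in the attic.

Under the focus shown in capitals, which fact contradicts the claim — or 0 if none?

The capitals mark "Felix" as focus. So "only" rules out other recipients, with the rest (agent = Rahul, thing = the package, setting = in the attic) as background.
Fact (5) shares the background but differs in recipient (Marcus) — a counterexample.

5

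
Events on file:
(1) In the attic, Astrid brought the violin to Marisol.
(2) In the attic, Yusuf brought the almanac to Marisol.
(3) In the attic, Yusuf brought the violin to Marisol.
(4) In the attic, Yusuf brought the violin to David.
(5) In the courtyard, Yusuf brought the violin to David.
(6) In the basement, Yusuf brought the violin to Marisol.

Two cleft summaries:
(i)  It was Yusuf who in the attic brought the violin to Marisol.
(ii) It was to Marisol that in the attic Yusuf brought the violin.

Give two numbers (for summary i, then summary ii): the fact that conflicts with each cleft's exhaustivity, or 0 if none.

(i): focus "Yusuf". Looking for the violin as thing and Marisol as recipient and in the attic as setting with some other agent — fact (1) has Astrid there. Refuted.
(ii): focus "Marisol". Looking for Yusuf as agent and the violin as thing and in the attic as setting with some other recipient — fact (4) has David there. Refuted.

1, 4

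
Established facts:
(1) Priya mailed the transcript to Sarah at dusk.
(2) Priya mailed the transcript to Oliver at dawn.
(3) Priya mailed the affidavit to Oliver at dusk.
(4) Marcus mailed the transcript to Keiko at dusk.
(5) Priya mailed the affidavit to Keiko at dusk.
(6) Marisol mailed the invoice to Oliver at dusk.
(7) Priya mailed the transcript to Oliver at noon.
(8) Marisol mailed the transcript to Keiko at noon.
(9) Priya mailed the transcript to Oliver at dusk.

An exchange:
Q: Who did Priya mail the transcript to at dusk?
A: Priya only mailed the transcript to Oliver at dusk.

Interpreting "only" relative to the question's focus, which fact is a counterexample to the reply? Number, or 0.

Answering "Who did ... to ...?" puts focus on the recipient — here, "Oliver".
"Only" then excludes alternative recipients while the background — agent = Priya, thing = the transcript, setting = at dusk — is held fixed.
Fact (1) shares the background with a different recipient (Sarah) — counterexample.
(Fact (3) would refute a reading with focus on the thing — but that is not what the question asks.)

1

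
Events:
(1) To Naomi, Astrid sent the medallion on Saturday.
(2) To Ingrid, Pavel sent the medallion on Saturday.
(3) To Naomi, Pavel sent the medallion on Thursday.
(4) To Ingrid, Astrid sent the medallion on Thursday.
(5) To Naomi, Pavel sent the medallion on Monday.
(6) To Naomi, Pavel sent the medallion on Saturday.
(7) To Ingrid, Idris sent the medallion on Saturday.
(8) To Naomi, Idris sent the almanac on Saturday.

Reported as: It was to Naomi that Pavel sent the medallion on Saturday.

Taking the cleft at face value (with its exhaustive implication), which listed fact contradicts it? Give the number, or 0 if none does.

2

The cleft puts "Naomi" in focus and presupposes the open proposition with Pavel as agent and the medallion as thing and on Saturday as setting.
The exhaustive reading says no other recipient fits that background.
But fact (2) also has Pavel as agent and the medallion as thing and on Saturday as setting, with recipient = Ingrid — so the exhaustive reading fails.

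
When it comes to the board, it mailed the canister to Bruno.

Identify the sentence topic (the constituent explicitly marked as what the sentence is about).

the board

The construction explicitly marks "the board" as what the sentence is about — the topic.
The remainder of the clause is the comment (what is said about the topic).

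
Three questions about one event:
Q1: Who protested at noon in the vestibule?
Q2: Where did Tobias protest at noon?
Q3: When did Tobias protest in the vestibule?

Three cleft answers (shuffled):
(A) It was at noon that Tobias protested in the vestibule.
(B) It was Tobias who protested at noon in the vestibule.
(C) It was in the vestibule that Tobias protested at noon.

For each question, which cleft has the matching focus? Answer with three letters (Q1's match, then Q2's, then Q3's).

BCA

Q1 asks about the subject (agent); cleft (B) focuses "Tobias", which is the subject (agent) — so Q1 → B.
Q2 asks about the location; cleft (C) focuses "in the vestibule", which is the location — so Q2 → C.
Q3 asks about the time; cleft (A) focuses "at noon", which is the time — so Q3 → A.
Mapping: Q1→B, Q2→C, Q3→A.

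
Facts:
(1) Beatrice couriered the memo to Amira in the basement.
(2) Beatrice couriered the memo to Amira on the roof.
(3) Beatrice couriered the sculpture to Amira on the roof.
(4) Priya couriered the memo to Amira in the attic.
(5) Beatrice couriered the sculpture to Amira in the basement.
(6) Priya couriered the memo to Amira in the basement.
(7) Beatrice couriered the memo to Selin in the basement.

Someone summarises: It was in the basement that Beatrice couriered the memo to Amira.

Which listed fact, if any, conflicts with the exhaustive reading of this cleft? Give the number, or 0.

2

The cleft puts "in the basement" in focus and presupposes the open proposition with Beatrice as agent and the memo as thing and Amira as recipient.
Exhaustivity: in the basement is the only setting satisfying that background.
But fact (2) also has Beatrice as agent and the memo as thing and Amira as recipient, with setting = on the roof — so the exhaustive reading fails.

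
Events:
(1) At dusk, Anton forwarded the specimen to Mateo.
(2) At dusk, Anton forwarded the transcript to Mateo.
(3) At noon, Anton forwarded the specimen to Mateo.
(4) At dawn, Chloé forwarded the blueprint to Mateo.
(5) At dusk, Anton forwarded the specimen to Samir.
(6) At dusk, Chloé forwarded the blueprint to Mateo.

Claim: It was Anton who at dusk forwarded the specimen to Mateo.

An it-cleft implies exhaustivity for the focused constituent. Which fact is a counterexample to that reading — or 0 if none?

Focus of the cleft: "Anton" (the agent). Presupposed background: thing = the specimen, recipient = Mateo, setting = at dusk.
The exhaustive reading says no other agent fits that background.
No listed fact matches the background with a different agent. Exhaustivity holds.

0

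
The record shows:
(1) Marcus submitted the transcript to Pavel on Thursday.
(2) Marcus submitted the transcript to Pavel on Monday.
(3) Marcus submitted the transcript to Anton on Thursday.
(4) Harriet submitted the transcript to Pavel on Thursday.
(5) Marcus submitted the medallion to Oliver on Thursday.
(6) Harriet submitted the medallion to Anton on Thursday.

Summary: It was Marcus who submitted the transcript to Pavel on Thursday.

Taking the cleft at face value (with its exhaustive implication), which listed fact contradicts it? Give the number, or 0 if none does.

4

The cleft puts "Marcus" in focus and presupposes the open proposition with same thing, recipient, setting (the transcript / Pavel / on Thursday).
Exhaustivity: Marcus is the only agent satisfying that background.
Fact (4) shares the background but with agent = Harriet; exhaustivity is violated.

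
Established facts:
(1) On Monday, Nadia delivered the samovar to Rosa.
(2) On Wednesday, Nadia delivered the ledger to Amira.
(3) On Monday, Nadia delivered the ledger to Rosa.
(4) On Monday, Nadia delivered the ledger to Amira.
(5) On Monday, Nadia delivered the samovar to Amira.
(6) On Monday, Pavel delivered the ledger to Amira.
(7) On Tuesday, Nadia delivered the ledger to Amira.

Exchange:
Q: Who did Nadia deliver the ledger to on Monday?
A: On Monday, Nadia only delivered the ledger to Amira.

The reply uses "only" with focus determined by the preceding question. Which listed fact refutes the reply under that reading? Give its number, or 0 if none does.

The question "Who did ... to ...?" targets the recipient, so in the reply the focus falls on "Amira".
"Only" then excludes alternative recipients while the background — Nadia as agent and the ledger as thing and on Monday as setting — is held fixed.
Fact (3) keeps Nadia as agent and the ledger as thing and on Monday as setting but has recipient = Rosa; that refutes the reply.
(Fact (2) would refute a reading with focus on the setting — but that is not what the question asks.)

3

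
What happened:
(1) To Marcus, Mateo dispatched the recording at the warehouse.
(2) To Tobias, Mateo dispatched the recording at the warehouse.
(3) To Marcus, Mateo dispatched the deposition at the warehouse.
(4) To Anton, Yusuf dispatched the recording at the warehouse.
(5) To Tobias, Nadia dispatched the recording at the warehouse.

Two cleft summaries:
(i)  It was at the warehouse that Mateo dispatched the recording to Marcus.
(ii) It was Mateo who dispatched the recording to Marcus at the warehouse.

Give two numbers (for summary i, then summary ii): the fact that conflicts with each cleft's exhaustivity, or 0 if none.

0, 0

Summary (i) focuses "at the warehouse" (the setting); background agent = Mateo, thing = the recording, recipient = Marcus. No fact matches that background with a different setting, so 0.
Summary (ii) focuses "Mateo" (the agent); background thing = the recording, recipient = Marcus, setting = at the warehouse. No fact matches that background with a different agent, so 0.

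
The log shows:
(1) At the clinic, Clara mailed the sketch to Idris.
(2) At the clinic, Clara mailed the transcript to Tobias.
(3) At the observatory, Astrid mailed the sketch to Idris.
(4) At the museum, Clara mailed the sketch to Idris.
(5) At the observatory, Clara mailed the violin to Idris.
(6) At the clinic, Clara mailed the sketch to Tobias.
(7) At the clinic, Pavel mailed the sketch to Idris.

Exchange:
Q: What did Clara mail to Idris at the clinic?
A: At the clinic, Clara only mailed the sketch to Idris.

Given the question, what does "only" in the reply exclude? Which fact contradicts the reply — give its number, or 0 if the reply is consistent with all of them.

The question "What did ...?" targets the thing, so in the reply the focus falls on "the sketch".
"Only" then excludes alternative things while the background — same agent, recipient, setting (Clara / Idris / at the clinic) — is held fixed.
No fact keeps same agent, recipient, setting (Clara / Idris / at the clinic) while changing the thing; every other fact differs on something backgrounded. The reply stands.
(Fact (6) would refute a reading with focus on the recipient — but that is not what the question asks.)

0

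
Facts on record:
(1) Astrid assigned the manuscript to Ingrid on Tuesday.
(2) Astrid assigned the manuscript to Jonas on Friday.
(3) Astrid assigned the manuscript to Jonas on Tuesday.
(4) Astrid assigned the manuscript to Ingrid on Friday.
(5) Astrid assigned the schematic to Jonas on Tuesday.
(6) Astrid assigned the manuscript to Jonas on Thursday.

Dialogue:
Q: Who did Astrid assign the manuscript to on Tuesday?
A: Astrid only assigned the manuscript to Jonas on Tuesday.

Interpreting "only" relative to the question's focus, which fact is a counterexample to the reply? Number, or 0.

1

The question "Who did ... to ...?" targets the recipient, so in the reply the focus falls on "Jonas".
"Only" then excludes alternative recipients while the background — Astrid as agent and the manuscript as thing and on Tuesday as setting — is held fixed.
Fact (1) keeps Astrid as agent and the manuscript as thing and on Tuesday as setting but has recipient = Ingrid; that refutes the reply.
(Fact (5) would refute a reading with focus on the thing — but that is not what the question asks.)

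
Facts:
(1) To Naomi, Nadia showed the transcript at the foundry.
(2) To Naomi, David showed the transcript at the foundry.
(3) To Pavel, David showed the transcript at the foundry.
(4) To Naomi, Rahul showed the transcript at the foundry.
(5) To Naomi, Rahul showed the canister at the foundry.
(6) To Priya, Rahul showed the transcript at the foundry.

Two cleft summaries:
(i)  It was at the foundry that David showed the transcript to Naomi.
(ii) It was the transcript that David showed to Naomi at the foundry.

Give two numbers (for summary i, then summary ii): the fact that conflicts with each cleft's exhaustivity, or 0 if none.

(i): focus "at the foundry". No fact shares David as agent and the transcript as thing and Naomi as recipient with a different setting. 0.
(ii): focus "the transcript". No fact shares David as agent and Naomi as recipient and at the foundry as setting with a different thing. 0.

0, 0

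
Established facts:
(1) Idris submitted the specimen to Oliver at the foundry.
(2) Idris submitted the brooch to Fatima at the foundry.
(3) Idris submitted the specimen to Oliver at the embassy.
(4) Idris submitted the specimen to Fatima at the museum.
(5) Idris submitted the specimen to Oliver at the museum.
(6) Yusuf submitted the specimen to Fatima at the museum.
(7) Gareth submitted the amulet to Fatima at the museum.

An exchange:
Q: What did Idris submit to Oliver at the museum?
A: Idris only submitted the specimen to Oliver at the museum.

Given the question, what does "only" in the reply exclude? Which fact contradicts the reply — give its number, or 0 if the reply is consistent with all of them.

0

The question "What did ...?" targets the thing, so in the reply the focus falls on "the specimen".
So "only" ranges over things; the rest (same agent, recipient, setting (Idris / Oliver / at the museum)) is presupposed.
No listed fact shares that background with another thing. Nothing contradicts the reply.
(Fact (4) would refute a reading with focus on the recipient — but that is not what the question asks.)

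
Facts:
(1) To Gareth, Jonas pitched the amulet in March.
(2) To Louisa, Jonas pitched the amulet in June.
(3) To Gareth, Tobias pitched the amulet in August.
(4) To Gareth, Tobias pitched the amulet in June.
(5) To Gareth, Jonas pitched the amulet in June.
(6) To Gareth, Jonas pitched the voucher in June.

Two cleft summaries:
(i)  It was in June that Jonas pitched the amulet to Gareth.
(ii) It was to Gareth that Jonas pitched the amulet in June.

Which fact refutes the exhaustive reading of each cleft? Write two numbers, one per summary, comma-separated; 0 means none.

(i): focus "in June". Looking for Jonas as agent and the amulet as thing and Gareth as recipient with some other setting — fact (1) has in March there. Refuted.
(ii): focus "Gareth". Looking for Jonas as agent and the amulet as thing and in June as setting with some other recipient — fact (2) has Louisa there. Refuted.

1, 2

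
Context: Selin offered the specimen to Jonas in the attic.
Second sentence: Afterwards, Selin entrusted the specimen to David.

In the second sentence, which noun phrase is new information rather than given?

David

"Selin" and "the specimen" in the second sentence are given — already mentioned in the context.
"David" has no antecedent in the context; it is discourse-new.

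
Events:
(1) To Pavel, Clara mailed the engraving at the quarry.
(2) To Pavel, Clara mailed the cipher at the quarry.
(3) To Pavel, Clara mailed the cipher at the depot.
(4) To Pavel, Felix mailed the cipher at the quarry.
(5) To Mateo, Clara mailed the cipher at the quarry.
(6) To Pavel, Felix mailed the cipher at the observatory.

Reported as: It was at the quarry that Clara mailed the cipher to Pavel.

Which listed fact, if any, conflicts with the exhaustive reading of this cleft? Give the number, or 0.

Focus of the cleft: "at the quarry" (the setting). Presupposed background: agent = Clara, thing = the cipher, recipient = Pavel.
Exhaustivity: at the quarry is the only setting satisfying that background.
Fact (3) shares the background but with setting = at the depot; exhaustivity is violated.

3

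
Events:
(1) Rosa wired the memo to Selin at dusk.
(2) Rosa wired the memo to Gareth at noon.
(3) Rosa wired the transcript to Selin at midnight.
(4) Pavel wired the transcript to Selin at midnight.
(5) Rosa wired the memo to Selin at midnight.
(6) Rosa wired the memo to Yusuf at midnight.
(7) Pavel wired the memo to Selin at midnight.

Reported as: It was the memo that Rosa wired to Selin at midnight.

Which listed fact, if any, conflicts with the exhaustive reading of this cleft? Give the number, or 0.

The cleft puts "the memo" in focus and presupposes the open proposition with agent = Rosa, recipient = Selin, setting = at midnight.
Exhaustivity: the memo is the only thing satisfying that background.
But fact (3) also has agent = Rosa, recipient = Selin, setting = at midnight, with thing = the transcript — so the exhaustive reading fails.

3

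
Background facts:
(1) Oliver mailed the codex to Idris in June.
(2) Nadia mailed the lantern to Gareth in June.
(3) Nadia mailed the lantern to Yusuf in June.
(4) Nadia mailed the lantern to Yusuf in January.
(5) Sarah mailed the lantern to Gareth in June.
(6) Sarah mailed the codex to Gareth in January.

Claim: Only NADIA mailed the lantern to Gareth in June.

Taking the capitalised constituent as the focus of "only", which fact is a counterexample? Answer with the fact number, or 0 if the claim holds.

5

Focus (in capitals) is "Nadia" — the agent. "Only" excludes alternative agents while holding fixed the lantern as thing and Gareth as recipient and in June as setting.
Fact (5) matches on the lantern as thing and Gareth as recipient and in June as setting, but has agent = Sarah instead. That refutes the claim.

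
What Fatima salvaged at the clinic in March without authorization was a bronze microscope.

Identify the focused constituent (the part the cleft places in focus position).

In a pseudo-cleft "What ... was X", the post-copular constituent X is the focus.
Here the focus is "a bronze microscope". The backgrounded (presupposed) material includes "Fatima", "without authorization", "in March" and "at the clinic".

a bronze microscope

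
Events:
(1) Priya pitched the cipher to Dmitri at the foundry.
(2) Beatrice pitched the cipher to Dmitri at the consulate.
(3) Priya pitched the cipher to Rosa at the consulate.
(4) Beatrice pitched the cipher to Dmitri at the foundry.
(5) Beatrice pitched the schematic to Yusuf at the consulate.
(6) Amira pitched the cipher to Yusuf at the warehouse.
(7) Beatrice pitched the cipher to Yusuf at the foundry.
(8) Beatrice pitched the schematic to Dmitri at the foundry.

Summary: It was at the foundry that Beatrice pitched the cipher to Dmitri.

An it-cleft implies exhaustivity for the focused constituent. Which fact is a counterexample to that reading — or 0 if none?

2

The cleft puts "at the foundry" in focus and presupposes the open proposition with same agent, thing, recipient (Beatrice / the cipher / Dmitri).
Exhaustivity: at the foundry is the only setting satisfying that background.
Fact (2) shares the background but with setting = at the consulate; exhaustivity is violated.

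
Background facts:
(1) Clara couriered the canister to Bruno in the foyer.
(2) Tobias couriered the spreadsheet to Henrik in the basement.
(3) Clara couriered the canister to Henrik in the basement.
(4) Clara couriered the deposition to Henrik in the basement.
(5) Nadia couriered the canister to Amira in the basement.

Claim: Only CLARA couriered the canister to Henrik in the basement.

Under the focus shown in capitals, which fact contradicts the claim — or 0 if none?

0

The capitals mark "Clara" as focus. So "only" rules out other agents, with the rest (thing = the canister, recipient = Henrik, setting = in the basement) as background.
Every other fact changes something in the background, not just the agent. Nothing refutes the claim.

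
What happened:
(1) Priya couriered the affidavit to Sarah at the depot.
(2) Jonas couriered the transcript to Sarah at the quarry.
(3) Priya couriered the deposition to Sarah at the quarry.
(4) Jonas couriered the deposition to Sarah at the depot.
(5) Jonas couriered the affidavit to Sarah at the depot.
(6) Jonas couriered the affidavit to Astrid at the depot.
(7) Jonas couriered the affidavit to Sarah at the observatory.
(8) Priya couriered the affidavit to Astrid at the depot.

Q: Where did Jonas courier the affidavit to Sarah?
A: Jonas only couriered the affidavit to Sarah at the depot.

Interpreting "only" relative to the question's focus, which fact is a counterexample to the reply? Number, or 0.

Answering "Where did ...?" puts focus on the setting — here, "at the depot".
"Only" then excludes alternative settings while the background — Jonas as agent and the affidavit as thing and Sarah as recipient — is held fixed.
Fact (7) keeps Jonas as agent and the affidavit as thing and Sarah as recipient but has setting = at the observatory; that refutes the reply.
(Fact (4) would refute a reading with focus on the thing — but that is not what the question asks.)

7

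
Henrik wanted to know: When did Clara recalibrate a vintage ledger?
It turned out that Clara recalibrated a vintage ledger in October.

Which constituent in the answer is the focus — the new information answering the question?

The wh-word "when" asks about the time.
In the answer, "Clara" and "a vintage ledger" are given — repeated from the question.
The constituent filling the time gap is "in October"; that is the focus and would carry nuclear stress.

in October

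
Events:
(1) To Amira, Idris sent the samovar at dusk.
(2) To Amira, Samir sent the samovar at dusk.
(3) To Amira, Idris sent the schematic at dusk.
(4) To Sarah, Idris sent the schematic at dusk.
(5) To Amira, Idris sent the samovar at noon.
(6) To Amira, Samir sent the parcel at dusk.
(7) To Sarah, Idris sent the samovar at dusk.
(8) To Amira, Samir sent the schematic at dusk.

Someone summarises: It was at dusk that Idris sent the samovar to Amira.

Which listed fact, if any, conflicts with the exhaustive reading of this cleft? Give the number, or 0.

5

Focus of the cleft: "at dusk" (the setting). Presupposed background: agent = Idris, thing = the samovar, recipient = Amira.
Exhaustivity: at dusk is the only setting satisfying that background.
But fact (5) also has agent = Idris, thing = the samovar, recipient = Amira, with setting = at noon — so the exhaustive reading fails.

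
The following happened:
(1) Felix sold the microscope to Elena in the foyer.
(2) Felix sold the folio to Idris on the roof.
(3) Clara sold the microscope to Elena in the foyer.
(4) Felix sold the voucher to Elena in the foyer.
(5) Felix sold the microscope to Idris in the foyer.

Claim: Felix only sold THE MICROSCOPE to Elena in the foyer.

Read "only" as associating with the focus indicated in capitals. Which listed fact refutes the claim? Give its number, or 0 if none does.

The capitals mark "the microscope" as focus. So "only" rules out other things, with the rest (Felix as agent and Elena as recipient and in the foyer as setting) as background.
Fact (4) shares the background but differs in thing (the voucher) — a counterexample.

4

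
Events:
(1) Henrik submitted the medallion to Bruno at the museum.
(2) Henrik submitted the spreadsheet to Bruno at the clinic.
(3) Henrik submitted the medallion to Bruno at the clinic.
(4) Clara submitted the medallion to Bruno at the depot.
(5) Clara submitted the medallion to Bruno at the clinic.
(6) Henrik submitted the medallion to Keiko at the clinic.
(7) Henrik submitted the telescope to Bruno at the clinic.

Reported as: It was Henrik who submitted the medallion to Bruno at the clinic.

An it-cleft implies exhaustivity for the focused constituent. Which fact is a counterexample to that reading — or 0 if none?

Focus of the cleft: "Henrik" (the agent). Presupposed background: the medallion as thing and Bruno as recipient and at the clinic as setting.
Exhaustivity: Henrik is the only agent satisfying that background.
But fact (5) also has the medallion as thing and Bruno as recipient and at the clinic as setting, with agent = Clara — so the exhaustive reading fails.

5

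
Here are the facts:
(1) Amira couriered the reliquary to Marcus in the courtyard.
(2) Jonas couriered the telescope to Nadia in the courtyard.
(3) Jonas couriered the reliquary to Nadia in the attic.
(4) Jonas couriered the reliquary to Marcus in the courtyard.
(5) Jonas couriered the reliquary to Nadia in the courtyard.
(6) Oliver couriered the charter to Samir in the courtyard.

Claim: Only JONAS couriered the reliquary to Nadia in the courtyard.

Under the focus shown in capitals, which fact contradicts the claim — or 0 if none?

0

The capitals mark "Jonas" as focus. So "only" rules out other agents, with the rest (thing = the reliquary, recipient = Nadia, setting = in the courtyard) as background.
No fact matches thing = the reliquary, recipient = Nadia, setting = in the courtyard with a different agent — every other fact differs on at least one backgrounded slot. So no fact refutes it.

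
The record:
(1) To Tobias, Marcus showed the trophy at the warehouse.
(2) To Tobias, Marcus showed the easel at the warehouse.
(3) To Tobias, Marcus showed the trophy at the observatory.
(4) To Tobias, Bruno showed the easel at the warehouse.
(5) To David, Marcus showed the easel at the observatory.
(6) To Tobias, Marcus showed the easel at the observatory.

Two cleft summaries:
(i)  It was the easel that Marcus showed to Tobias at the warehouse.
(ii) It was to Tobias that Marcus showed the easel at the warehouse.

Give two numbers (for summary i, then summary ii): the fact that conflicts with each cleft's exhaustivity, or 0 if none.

1, 0

Summary (i) focuses "the easel" (the thing); background agent = Marcus, recipient = Tobias, setting = at the warehouse. Fact (1) matches that background with thing = the trophy — refutes (i).
Summary (ii) focuses "Tobias" (the recipient); background agent = Marcus, thing = the easel, setting = at the warehouse. No fact matches that background with a different recipient, so 0.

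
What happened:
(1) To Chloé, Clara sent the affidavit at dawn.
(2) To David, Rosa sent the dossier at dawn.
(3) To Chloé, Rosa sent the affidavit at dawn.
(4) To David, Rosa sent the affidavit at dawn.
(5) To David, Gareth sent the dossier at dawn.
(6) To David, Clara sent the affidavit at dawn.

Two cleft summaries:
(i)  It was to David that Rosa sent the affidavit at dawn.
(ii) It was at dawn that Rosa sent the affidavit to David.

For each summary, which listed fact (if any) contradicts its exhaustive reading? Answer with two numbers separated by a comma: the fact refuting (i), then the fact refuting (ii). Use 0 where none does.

(i): focus "David". Looking for same agent, thing, setting (Rosa / the affidavit / at dawn) with some other recipient — fact (3) has Chloé there. Refuted.
(ii): focus "at dawn". No fact shares same agent, thing, recipient (Rosa / the affidavit / David) with a different setting. 0.

3, 0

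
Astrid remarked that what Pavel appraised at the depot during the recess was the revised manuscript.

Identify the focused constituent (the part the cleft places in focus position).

the revised manuscript

In a pseudo-cleft "What ... was X", the post-copular constituent X is the focus.
Here the focus is "the revised manuscript". The backgrounded (presupposed) material includes "Pavel", "during the recess" and "at the depot".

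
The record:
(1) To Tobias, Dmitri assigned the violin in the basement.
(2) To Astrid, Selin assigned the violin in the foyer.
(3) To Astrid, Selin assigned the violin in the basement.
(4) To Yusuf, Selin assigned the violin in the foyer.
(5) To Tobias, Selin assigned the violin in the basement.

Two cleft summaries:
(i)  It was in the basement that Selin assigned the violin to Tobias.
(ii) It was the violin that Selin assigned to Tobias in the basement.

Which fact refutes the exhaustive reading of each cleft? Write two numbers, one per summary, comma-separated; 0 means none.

0, 0

Summary (i) focuses "in the basement" (the setting); background same agent, thing, recipient (Selin / the violin / Tobias). No fact matches that background with a different setting, so 0.
Summary (ii) focuses "the violin" (the thing); background same agent, recipient, setting (Selin / Tobias / in the basement). No fact matches that background with a different thing, so 0.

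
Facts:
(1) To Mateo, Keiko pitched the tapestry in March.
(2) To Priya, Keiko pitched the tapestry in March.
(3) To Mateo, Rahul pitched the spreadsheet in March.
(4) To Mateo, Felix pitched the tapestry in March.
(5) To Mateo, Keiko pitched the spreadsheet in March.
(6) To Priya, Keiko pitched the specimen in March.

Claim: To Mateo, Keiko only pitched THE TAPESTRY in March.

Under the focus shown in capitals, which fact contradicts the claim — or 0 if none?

5

Focus (in capitals) is "the tapestry" — the thing. "Only" excludes alternative things while holding fixed same agent, recipient, setting (Keiko / Mateo / in March).
Fact (5) shares the background but differs in thing (the spreadsheet) — a counterexample.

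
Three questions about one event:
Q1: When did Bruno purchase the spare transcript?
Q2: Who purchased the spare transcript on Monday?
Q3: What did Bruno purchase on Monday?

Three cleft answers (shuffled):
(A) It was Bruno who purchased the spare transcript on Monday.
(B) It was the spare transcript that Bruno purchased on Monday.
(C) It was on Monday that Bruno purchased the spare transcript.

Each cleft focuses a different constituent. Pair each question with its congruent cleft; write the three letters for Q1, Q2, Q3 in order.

Q1 asks about the time; cleft (C) focuses "on Monday", which is the time — so Q1 → C.
Q2 asks about the subject (agent); cleft (A) focuses "Bruno", which is the subject (agent) — so Q2 → A.
Q3 asks about the direct object; cleft (B) focuses "the spare transcript", which is the direct object — so Q3 → B.
Mapping: Q1→C, Q2→A, Q3→B.

CAB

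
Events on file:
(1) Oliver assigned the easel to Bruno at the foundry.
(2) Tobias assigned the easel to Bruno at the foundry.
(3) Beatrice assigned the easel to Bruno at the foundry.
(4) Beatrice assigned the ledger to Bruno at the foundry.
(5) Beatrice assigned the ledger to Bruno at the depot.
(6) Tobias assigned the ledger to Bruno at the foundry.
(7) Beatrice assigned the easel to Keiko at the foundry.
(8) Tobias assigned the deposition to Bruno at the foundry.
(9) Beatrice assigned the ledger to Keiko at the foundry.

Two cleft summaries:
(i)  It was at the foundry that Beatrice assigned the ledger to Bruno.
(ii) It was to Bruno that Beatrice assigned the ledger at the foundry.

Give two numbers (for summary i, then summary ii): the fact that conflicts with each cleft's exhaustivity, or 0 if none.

5, 9

(i): focus "at the foundry". Looking for Beatrice as agent and the ledger as thing and Bruno as recipient with some other setting — fact (5) has at the depot there. Refuted.
(ii): focus "Bruno". Looking for Beatrice as agent and the ledger as thing and at the foundry as setting with some other recipient — fact (9) has Keiko there. Refuted.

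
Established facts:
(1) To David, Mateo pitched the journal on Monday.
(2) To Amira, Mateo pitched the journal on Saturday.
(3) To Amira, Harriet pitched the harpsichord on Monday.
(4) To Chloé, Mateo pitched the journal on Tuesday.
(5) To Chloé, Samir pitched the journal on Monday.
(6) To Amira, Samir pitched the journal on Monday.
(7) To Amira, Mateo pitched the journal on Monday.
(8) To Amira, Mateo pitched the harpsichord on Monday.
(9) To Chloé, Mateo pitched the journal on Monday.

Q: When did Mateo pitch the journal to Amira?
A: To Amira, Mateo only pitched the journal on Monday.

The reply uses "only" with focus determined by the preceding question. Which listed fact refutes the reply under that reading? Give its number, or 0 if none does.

The question "When did ...?" targets the setting, so in the reply the focus falls on "on Monday".
"Only" then excludes alternative settings while the background — Mateo as agent and the journal as thing and Amira as recipient — is held fixed.
Fact (2) shares the background with a different setting (on Saturday) — counterexample.
(Fact (1) would refute a reading with focus on the recipient — but that is not what the question asks.)

2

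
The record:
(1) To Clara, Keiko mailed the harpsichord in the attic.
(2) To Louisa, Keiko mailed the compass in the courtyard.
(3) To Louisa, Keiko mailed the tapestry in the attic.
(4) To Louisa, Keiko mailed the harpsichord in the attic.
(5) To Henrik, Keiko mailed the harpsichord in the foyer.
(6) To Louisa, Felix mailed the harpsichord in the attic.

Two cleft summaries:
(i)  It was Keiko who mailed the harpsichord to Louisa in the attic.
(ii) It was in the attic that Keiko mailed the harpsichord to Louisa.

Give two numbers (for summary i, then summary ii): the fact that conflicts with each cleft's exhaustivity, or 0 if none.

Summary (i) focuses "Keiko" (the agent); background the harpsichord as thing and Louisa as recipient and in the attic as setting. Fact (6) matches that background with agent = Felix — refutes (i).
Summary (ii) focuses "in the attic" (the setting); background Keiko as agent and the harpsichord as thing and Louisa as recipient. No fact matches that background with a different setting, so 0.

6, 0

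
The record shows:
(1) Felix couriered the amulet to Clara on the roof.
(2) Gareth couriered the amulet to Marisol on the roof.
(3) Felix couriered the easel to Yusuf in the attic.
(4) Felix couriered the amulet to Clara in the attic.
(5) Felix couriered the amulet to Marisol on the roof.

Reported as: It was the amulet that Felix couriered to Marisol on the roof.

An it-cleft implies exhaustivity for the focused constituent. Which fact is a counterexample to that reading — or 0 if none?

The cleft puts "the amulet" in focus and presupposes the open proposition with same agent, recipient, setting (Felix / Marisol / on the roof).
Exhaustivity: the amulet is the only thing satisfying that background.
Every other fact differs from the presupposition on some backgrounded slot, so none challenges the exhaustivity.

0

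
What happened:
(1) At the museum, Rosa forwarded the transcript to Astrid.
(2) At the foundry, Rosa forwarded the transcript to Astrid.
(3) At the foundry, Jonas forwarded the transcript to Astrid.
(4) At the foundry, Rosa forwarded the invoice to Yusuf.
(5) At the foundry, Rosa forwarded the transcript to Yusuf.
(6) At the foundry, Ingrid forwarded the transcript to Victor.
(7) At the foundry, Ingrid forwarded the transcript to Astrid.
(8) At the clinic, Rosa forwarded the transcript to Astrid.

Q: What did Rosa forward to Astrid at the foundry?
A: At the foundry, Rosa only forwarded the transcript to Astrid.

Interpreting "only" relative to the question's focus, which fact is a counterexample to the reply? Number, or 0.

Answering "What did ...?" puts focus on the thing — here, "the transcript".
So "only" ranges over things; the rest (Rosa as agent and Astrid as recipient and at the foundry as setting) is presupposed.
No listed fact shares that background with another thing. Nothing contradicts the reply.
(Fact (1) would refute a reading with focus on the setting — but that is not what the question asks.)

0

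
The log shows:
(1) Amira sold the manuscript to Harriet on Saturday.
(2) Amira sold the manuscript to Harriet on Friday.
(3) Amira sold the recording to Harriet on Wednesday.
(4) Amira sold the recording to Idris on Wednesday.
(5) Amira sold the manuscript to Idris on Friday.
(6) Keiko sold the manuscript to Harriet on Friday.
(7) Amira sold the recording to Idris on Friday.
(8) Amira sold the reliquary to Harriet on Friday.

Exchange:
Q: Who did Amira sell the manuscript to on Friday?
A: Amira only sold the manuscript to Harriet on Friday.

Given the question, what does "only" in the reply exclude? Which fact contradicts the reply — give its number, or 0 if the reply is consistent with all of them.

The question "Who did ... to ...?" targets the recipient, so in the reply the focus falls on "Harriet".
So "only" ranges over recipients; the rest (same agent, thing, setting (Amira / the manuscript / on Friday)) is presupposed.
Fact (5) keeps same agent, thing, setting (Amira / the manuscript / on Friday) but has recipient = Idris; that refutes the reply.
(Fact (1) would refute a reading with focus on the setting — but that is not what the question asks.)

5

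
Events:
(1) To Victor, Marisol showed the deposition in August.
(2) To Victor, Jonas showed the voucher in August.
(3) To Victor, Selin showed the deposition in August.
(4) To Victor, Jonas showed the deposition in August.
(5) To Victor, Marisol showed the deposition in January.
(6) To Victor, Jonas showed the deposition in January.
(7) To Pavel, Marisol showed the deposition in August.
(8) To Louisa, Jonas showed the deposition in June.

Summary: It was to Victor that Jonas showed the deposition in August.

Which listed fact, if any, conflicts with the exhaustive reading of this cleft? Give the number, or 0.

Focus of the cleft: "Victor" (the recipient). Presupposed background: Jonas as agent and the deposition as thing and in August as setting.
Exhaustivity: Victor is the only recipient satisfying that background.
No listed fact matches the background with a different recipient. Exhaustivity holds.

0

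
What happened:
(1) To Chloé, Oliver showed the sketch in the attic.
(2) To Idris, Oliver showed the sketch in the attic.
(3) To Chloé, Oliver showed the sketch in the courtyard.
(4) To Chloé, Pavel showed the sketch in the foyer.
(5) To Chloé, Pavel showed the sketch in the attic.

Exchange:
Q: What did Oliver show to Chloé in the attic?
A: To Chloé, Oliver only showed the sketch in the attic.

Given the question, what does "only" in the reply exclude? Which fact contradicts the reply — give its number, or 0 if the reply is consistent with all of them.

The question "What did ...?" targets the thing, so in the reply the focus falls on "the sketch".
"Only" then excludes alternative things while the background — same agent, recipient, setting (Oliver / Chloé / in the attic) — is held fixed.
No fact keeps same agent, recipient, setting (Oliver / Chloé / in the attic) while changing the thing; every other fact differs on something backgrounded. The reply stands.
(Fact (2) would refute a reading with focus on the recipient — but that is not what the question asks.)

0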